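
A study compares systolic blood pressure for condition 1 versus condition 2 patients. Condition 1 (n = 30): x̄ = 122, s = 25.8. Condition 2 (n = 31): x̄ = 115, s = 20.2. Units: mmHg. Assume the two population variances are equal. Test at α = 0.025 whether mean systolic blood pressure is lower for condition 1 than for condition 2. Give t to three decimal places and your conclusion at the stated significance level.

Let group 1 = condition 1, group 2 = condition 2. H0: μ_1 = μ_2; H1: μ_1 < μ_2 (two-sample pooled-variance t-test, left-tailed).
s_p² = [(30−1)·25.8² + (31−1)·20.2²]/(30+31−2) = 534.657
t = (122 − 115)/√[534.657·(1/30 + 1/31)] = 1.182
df = n₁ + n₂ − 2 = 59
p-value = P(T ≤ 1.182) ≈ 0.8790
Since p ≈ 0.8790 > α = 0.025, fail to reject H0; the data do not provide sufficient evidence against H0.

t = 1.182; fail to reject H0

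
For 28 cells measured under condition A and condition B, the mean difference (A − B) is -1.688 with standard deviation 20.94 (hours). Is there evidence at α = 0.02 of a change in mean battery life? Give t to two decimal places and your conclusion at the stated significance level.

H0: μ_d = 0; H1: μ_d ≠ 0 (paired t-test on the differences, two-sided).
t = d̄/(s_d/√n) = -1.688/(20.94/√28) = -0.43
df = n − 1 = 27
Two-sided p-value ≈ 0.6731
Since p ≈ 0.6731 > α = 0.02, fail to reject H0; the data do not provide sufficient evidence against H0.

t = -0.43; fail to reject H0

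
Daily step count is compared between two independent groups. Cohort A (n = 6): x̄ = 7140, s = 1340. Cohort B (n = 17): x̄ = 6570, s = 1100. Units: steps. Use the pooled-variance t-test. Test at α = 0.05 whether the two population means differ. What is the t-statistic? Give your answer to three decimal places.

Let group 1 = cohort A, group 2 = cohort B. H0: μ_1 = μ_2; H1: μ_1 ≠ μ_2 (two-sample pooled-variance t-test, two-sided).
s_p² = [(6−1)·1340² + (17−1)·1100²]/(6+17−2) = 1349430
t = (7140 − 6570)/√[1349430·(1/6 + 1/17)] = 1.033
df = n₁ + n₂ − 2 = 21
Two-sided p-value ≈ 0.313
Since p ≈ 0.313 > α = 0.05, fail to reject H0; the evidence is not statistically significant.

1.033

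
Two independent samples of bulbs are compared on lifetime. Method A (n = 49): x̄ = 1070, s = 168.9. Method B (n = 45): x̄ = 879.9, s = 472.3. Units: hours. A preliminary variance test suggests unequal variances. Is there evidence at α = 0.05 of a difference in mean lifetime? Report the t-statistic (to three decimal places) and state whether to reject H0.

Let group 1 = method A, group 2 = method B. H0: μ_1 = μ_2; H1: μ_1 ≠ μ_2 (Welch's two-sample t-test, two-sided).
t = (x̄_1 − x̄_2)/√(s_1²/n_1 + s_2²/n_2) = (1070 − 879.9)/√(168.9²/49 + 472.3²/45) = 2.554
Welch–Satterthwaite df ≈ 54.26
Two-sided p-value ≈ 0.013
Since p ≈ 0.013 < α = 0.05, reject H0; the evidence is statistically significant.

t = 2.554; reject H0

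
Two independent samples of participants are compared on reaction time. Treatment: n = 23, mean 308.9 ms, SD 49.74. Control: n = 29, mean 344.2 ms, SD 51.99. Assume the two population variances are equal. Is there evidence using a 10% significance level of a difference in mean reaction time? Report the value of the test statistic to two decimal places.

Let group 1 = treatment, group 2 = control. H0: μ_1 = μ_2; H1: μ_1 ≠ μ_2 (two-sample pooled-variance t-test, two-sided).
s_p² = [(23−1)·49.74² + (29−1)·51.99²]/(23+29−2) = 2602.25
t = (308.9 − 344.2)/√[2602.25·(1/23 + 1/29)] = -2.48
df = n₁ + n₂ − 2 = 50
Two-sided p-value ≈ 0.0166
Since p ≈ 0.0166 < α = 0.1, reject H0; the data support H1.

-2.48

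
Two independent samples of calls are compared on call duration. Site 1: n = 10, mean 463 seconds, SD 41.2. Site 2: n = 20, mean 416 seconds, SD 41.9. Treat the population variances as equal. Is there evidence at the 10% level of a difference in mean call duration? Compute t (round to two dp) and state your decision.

t = 2.91; reject H0

Let group 1 = site 1, group 2 = site 2. H0: μ_1 = μ_2; H1: μ_1 ≠ μ_2 (two-sample pooled-variance t-test, two-sided).
s_p² = [(10−1)·41.2² + (20−1)·41.9²]/(10+20−2) = 1736.91
t = (463 − 416)/√[1736.91·(1/10 + 1/20)] = 2.91
df = n₁ + n₂ − 2 = 28
Two-sided p-value ≈ 0.0070
Since p ≈ 0.0070 < α = 0.1, reject H0; the evidence is statistically significant.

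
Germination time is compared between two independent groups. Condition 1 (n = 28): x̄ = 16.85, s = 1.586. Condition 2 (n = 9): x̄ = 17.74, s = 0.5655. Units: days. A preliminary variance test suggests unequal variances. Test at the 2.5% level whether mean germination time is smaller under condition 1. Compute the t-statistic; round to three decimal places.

-2.514

Let group 1 = condition 1, group 2 = condition 2. H0: μ_1 = μ_2; H1: μ_1 < μ_2 (Welch's two-sample t-test, left-tailed).
t = (x̄_1 − x̄_2)/√(s_1²/n_1 + s_2²/n_2) = (16.85 − 17.74)/√(1.586²/28 + 0.5655²/9) = -2.514
Welch–Satterthwaite df ≈ 34.41
p-value = P(T ≤ -2.514) ≈ 0.0084
Since p ≈ 0.0084 < α = 0.025, reject H0; the data support H1.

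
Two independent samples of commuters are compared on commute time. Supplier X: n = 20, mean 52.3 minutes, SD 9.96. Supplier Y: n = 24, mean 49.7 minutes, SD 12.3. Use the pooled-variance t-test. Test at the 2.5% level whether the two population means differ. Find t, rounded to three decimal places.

Let group 1 = supplier X, group 2 = supplier Y. H0: μ_1 = μ_2; H1: μ_1 ≠ μ_2 (two-sample pooled-variance t-test, two-sided).
s_p² = [(20−1)·9.96² + (24−1)·12.3²]/(20+24−2) = 127.726
t = (52.3 − 49.7)/√[127.726·(1/20 + 1/24)] = 0.760
df = n₁ + n₂ − 2 = 42
Two-sided p-value ≈ 0.452
Since p ≈ 0.452 > α = 0.025, fail to reject H0; the evidence is not statistically significant.

0.760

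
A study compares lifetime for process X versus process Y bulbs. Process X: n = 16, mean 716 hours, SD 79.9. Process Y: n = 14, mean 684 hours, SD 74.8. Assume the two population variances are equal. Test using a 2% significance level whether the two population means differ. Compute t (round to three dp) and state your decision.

Let group 1 = process X, group 2 = process Y. H0: μ_1 = μ_2; H1: μ_1 ≠ μ_2 (two-sample pooled-variance t-test, two-sided).
s_p² = [(16−1)·79.9² + (14−1)·74.8²]/(16+14−2) = 6017.7
t = (716 − 684)/√[6017.7·(1/16 + 1/14)] = 1.127
df = n₁ + n₂ − 2 = 28
Two-sided p-value ≈ 0.269
Since p ≈ 0.269 > α = 0.02, fail to reject H0; the evidence is not statistically significant.

t = 1.127; fail to reject H0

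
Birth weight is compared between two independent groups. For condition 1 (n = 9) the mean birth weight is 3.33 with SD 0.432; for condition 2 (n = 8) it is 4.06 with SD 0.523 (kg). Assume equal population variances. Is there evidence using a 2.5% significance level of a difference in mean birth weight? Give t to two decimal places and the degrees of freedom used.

Let group 1 = condition 1, group 2 = condition 2. H0: μ_1 = μ_2; H1: μ_1 ≠ μ_2 (two-sample pooled-variance t-test, two-sided).
s_p² = [(9−1)·0.432² + (8−1)·0.523²]/(9+8−2) = 0.22718
t = (3.33 − 4.06)/√[0.22718·(1/9 + 1/8)] = -3.15
df = n₁ + n₂ − 2 = 15
Two-sided p-value ≈ 0.007
Since p ≈ 0.007 < α = 0.025, reject H0; the data support H1.

t = -3.15, df = 15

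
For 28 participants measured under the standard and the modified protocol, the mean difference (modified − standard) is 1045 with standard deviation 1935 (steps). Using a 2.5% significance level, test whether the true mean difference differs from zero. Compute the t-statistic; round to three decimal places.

H0: μ_d = 0; H1: μ_d ≠ 0 (paired t-test on the differences, two-sided).
t = d̄/(s_d/√n) = 1045/(1935/√28) = 2.858
df = n − 1 = 27
Two-sided p-value ≈ 0.008
Since p ≈ 0.008 < α = 0.025, reject H0; the evidence is statistically significant.

2.858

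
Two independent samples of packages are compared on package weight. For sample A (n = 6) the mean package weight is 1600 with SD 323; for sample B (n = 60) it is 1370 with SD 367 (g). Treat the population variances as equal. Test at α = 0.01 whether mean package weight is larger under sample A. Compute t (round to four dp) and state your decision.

Let group 1 = sample A, group 2 = sample B. H0: μ_1 = μ_2; H1: μ_1 > μ_2 (two-sample pooled-variance t-test, right-tailed).
s_p² = [(6−1)·323² + (60−1)·367²]/(6+60−2) = 132317
t = (1600 − 1370)/√[132317·(1/6 + 1/60)] = 1.4767
df = n₁ + n₂ − 2 = 64
p-value = P(T ≥ 1.4767) ≈ 0.0723
Since p ≈ 0.0723 > α = 0.01, fail to reject H0; the evidence is not statistically significant.

t = 1.4767; fail to reject H0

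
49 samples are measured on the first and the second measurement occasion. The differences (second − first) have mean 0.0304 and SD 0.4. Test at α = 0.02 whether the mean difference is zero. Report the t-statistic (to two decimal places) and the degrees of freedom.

t = 0.53, df = 48

H0: μ_d = 0; H1: μ_d ≠ 0 (paired t-test on the differences, two-sided).
t = d̄/(s_d/√n) = 0.0304/(0.4/√49) = 0.53
df = n − 1 = 48
Two-sided p-value ≈ 0.5972
Since p ≈ 0.5972 > α = 0.02, fail to reject H0; the evidence is not statistically significant.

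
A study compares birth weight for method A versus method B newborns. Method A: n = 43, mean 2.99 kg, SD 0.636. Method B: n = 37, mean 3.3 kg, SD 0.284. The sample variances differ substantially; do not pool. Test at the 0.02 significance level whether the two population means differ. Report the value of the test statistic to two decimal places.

Let group 1 = method A, group 2 = method B. H0: μ_1 = μ_2; H1: μ_1 ≠ μ_2 (Welch's two-sample t-test, two-sided).
t = (x̄_1 − x̄_2)/√(s_1²/n_1 + s_2²/n_2) = (2.99 − 3.3)/√(0.636²/43 + 0.284²/37) = -2.88
Welch–Satterthwaite df ≈ 59.96
Two-sided p-value ≈ 0.006
Since p ≈ 0.006 < α = 0.02, reject H0; the data support H1.

-2.88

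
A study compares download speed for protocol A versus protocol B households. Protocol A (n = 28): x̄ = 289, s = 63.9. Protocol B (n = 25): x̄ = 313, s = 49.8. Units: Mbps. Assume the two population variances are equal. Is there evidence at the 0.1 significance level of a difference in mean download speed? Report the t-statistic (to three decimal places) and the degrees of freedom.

Let group 1 = protocol A, group 2 = protocol B. H0: μ_1 = μ_2; H1: μ_1 ≠ μ_2 (two-sample pooled-variance t-test, two-sided).
s_p² = [(28−1)·63.9² + (25−1)·49.8²]/(28+25−2) = 3328.78
t = (289 − 313)/√[3328.78·(1/28 + 1/25)] = -1.512
df = n₁ + n₂ − 2 = 51
Two-sided p-value ≈ 0.137
Since p ≈ 0.137 > α = 0.1, fail to reject H0; the data do not provide sufficient evidence against H0.

t = -1.512, df = 51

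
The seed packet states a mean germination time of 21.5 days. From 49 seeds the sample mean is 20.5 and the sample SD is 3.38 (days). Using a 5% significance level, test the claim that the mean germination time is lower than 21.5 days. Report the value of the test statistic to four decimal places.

-2.0710

H0: μ = 21.5; H1: μ < 21.5 (one-sample t-test, left-tailed).
t = (x̄ − μ₀)/(s/√n) = (20.5 − 21.5)/(3.38/√49) = -2.0710
df = n − 1 = 48
p-value = P(T ≤ -2.0710) ≈ 0.022
Since p ≈ 0.022 < α = 0.05, reject H0; the evidence is statistically significant.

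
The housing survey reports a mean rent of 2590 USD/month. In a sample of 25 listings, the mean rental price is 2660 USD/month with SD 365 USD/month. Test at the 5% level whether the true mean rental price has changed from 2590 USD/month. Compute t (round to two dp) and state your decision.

H0: μ = 2590; H1: μ ≠ 2590 (one-sample t-test, two-sided).
t = (x̄ − μ₀)/(s/√n) = (2660 − 2590)/(365/√25) = 0.96
df = n − 1 = 24
Two-sided p-value ≈ 0.3472
Since p ≈ 0.3472 > α = 0.05, fail to reject H0; the evidence is not statistically significant.

t = 0.96; fail to reject H0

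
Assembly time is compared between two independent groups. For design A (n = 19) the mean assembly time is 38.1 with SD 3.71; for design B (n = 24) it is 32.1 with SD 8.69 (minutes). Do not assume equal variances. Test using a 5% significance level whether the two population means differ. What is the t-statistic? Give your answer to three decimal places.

Let group 1 = design A, group 2 = design B. H0: μ_1 = μ_2; H1: μ_1 ≠ μ_2 (Welch's two-sample t-test, two-sided).
t = (x̄_1 − x̄_2)/√(s_1²/n_1 + s_2²/n_2) = (38.1 − 32.1)/√(3.71²/19 + 8.69²/24) = 3.050
Welch–Satterthwaite df ≈ 32.60
Two-sided p-value ≈ 0.0045
Since p ≈ 0.0045 < α = 0.05, reject H0; the evidence is statistically significant.

3.050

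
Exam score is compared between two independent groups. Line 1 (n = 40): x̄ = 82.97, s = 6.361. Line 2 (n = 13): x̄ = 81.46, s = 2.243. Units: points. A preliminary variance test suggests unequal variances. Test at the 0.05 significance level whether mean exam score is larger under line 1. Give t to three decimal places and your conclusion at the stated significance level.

Let group 1 = line 1, group 2 = line 2. H0: μ_1 = μ_2; H1: μ_1 > μ_2 (Welch's two-sample t-test, right-tailed).
t = (x̄_1 − x̄_2)/√(s_1²/n_1 + s_2²/n_2) = (82.97 − 81.46)/√(6.361²/40 + 2.243²/13) = 1.277
Welch–Satterthwaite df ≈ 50.52
p-value = P(T ≥ 1.277) ≈ 0.104
Since p ≈ 0.104 > α = 0.05, fail to reject H0; the data do not provide sufficient evidence against H0.

t = 1.277; fail to reject H0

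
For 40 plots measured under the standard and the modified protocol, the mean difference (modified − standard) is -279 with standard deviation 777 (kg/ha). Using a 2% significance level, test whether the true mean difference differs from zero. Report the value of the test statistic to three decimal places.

H0: μ_d = 0; H1: μ_d ≠ 0 (paired t-test on the differences, two-sided).
t = d̄/(s_d/√n) = -279/(777/√40) = -2.271
df = n − 1 = 39
Two-sided p-value ≈ 0.029
Since p ≈ 0.029 > α = 0.02, fail to reject H0; the data do not provide sufficient evidence against H0.

-2.271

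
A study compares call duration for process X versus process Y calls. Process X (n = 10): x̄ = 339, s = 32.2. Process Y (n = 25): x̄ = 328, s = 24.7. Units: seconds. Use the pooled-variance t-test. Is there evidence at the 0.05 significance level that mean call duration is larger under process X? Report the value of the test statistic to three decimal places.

1.091

Let group 1 = process X, group 2 = process Y. H0: μ_1 = μ_2; H1: μ_1 > μ_2 (two-sample pooled-variance t-test, right-tailed).
s_p² = [(10−1)·32.2² + (25−1)·24.7²]/(10+25−2) = 726.476
t = (339 − 328)/√[726.476·(1/10 + 1/25)] = 1.091
df = n₁ + n₂ − 2 = 33
p-value = P(T ≥ 1.091) ≈ 0.142
Since p ≈ 0.142 > α = 0.05, fail to reject H0; the evidence is not statistically significant.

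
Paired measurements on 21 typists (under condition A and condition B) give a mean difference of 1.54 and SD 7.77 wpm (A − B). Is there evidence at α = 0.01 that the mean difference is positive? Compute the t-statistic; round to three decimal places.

H0: μ_d = 0; H1: μ_d > 0 (paired t-test on the differences, right-tailed).
t = d̄/(s_d/√n) = 1.54/(7.77/√21) = 0.908
df = n − 1 = 20
p-value = P(T ≥ 0.908) ≈ 0.1873
Since p ≈ 0.1873 > α = 0.01, fail to reject H0; the data do not provide sufficient evidence against H0.

0.908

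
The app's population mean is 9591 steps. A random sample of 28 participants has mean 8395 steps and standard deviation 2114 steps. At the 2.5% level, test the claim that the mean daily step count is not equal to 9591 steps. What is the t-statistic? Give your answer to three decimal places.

-2.994

H0: μ = 9591; H1: μ ≠ 9591 (one-sample t-test, two-sided).
t = (x̄ − μ₀)/(s/√n) = (8395 − 9591)/(2114/√28) = -2.994
df = n − 1 = 27
Two-sided p-value ≈ 0.0058
Since p ≈ 0.0058 < α = 0.025, reject H0; the data support H1.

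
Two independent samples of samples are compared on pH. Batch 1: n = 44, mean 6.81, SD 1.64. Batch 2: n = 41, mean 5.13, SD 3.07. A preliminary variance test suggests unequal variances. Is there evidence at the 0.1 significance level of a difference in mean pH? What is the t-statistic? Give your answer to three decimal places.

Let group 1 = batch 1, group 2 = batch 2. H0: μ_1 = μ_2; H1: μ_1 ≠ μ_2 (Welch's two-sample t-test, two-sided).
t = (x̄_1 − x̄_2)/√(s_1²/n_1 + s_2²/n_2) = (6.81 − 5.13)/√(1.64²/44 + 3.07²/41) = 3.114
Welch–Satterthwaite df ≈ 60.15
Two-sided p-value ≈ 0.0028
Since p ≈ 0.0028 < α = 0.1, reject H0; the data support H1.

3.114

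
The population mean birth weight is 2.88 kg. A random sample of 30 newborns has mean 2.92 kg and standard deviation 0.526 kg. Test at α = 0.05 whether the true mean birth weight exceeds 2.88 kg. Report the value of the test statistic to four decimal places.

H0: μ = 2.88; H1: μ > 2.88 (one-sample t-test, right-tailed).
t = (x̄ − μ₀)/(s/√n) = (2.92 − 2.88)/(0.526/√30) = 0.4165
df = n − 1 = 29
p-value = P(T ≥ 0.4165) ≈ 0.340
Since p ≈ 0.340 > α = 0.05, fail to reject H0; the evidence is not statistically significant.

0.4165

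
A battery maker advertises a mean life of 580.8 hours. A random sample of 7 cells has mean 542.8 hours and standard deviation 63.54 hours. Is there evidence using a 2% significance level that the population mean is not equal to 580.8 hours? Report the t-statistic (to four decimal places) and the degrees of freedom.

H0: μ = 580.8; H1: μ ≠ 580.8 (one-sample t-test, two-sided).
t = (x̄ − μ₀)/(s/√n) = (542.8 − 580.8)/(63.54/√7) = -1.5823
df = n − 1 = 6
Two-sided p-value ≈ 0.1647
Since p ≈ 0.1647 > α = 0.02, fail to reject H0; the data do not provide sufficient evidence against H0.

t = -1.5823, df = 6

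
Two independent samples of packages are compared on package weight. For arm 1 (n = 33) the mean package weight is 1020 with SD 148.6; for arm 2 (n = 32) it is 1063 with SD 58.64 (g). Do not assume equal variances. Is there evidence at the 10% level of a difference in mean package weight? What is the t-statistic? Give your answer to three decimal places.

Let group 1 = arm 1, group 2 = arm 2. H0: μ_1 = μ_2; H1: μ_1 ≠ μ_2 (Welch's two-sample t-test, two-sided).
t = (x̄_1 − x̄_2)/√(s_1²/n_1 + s_2²/n_2) = (1020 − 1063)/√(148.6²/33 + 58.64²/32) = -1.543
Welch–Satterthwaite df ≈ 41.99
Two-sided p-value ≈ 0.130
Since p ≈ 0.130 > α = 0.1, fail to reject H0; the evidence is not statistically significant.

-1.543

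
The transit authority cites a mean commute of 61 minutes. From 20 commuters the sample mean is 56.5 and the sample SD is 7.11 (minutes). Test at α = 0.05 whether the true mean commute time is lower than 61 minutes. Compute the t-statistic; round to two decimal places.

-2.83

H0: μ = 61; H1: μ < 61 (one-sample t-test, left-tailed).
t = (x̄ − μ₀)/(s/√n) = (56.5 − 61)/(7.11/√20) = -2.83
df = n − 1 = 19
p-value = P(T ≤ -2.83) ≈ 0.0053
Since p ≈ 0.0053 < α = 0.05, reject H0; the data support H1.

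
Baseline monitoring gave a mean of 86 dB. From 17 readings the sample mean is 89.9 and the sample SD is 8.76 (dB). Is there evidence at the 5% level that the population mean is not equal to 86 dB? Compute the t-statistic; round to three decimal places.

1.836

H0: μ = 86; H1: μ ≠ 86 (one-sample t-test, two-sided).
t = (x̄ − μ₀)/(s/√n) = (89.9 − 86)/(8.76/√17) = 1.836
df = n − 1 = 16
Two-sided p-value ≈ 0.0851
Since p ≈ 0.0851 > α = 0.05, fail to reject H0; the evidence is not statistically significant.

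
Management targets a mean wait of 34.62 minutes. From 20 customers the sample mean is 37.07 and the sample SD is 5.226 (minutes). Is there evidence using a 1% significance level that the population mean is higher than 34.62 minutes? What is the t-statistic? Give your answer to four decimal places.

2.0966

H0: μ = 34.62; H1: μ > 34.62 (one-sample t-test, right-tailed).
t = (x̄ − μ₀)/(s/√n) = (37.07 − 34.62)/(5.226/√20) = 2.0966
df = n − 1 = 19
p-value = P(T ≥ 2.0966) ≈ 0.025
Since p ≈ 0.025 > α = 0.01, fail to reject H0; the evidence is not statistically significant.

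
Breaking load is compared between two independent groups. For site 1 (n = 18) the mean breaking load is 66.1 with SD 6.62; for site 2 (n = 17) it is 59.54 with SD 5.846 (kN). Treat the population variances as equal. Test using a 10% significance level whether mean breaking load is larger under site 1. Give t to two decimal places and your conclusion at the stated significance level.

Let group 1 = site 1, group 2 = site 2. H0: μ_1 = μ_2; H1: μ_1 > μ_2 (two-sample pooled-variance t-test, right-tailed).
s_p² = [(18−1)·6.62² + (17−1)·5.846²]/(18+17−2) = 39.1463
t = (66.1 − 59.54)/√[39.1463·(1/18 + 1/17)] = 3.10
df = n₁ + n₂ − 2 = 33
p-value = P(T ≥ 3.10) ≈ 0.002
Since p ≈ 0.002 < α = 0.1, reject H0; the evidence is statistically significant.

t = 3.10; reject H0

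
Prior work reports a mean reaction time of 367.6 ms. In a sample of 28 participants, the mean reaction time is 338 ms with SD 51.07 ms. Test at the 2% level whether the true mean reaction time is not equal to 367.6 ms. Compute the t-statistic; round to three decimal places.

H0: μ = 367.6; H1: μ ≠ 367.6 (one-sample t-test, two-sided).
t = (x̄ − μ₀)/(s/√n) = (338 − 367.6)/(51.07/√28) = -3.067
df = n − 1 = 27
Two-sided p-value ≈ 0.005
Since p ≈ 0.005 < α = 0.02, reject H0; the data support H1.

-3.067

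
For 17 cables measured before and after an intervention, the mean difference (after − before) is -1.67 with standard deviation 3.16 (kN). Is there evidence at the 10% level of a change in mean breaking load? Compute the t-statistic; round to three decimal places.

H0: μ_d = 0; H1: μ_d ≠ 0 (paired t-test on the differences, two-sided).
t = d̄/(s_d/√n) = -1.67/(3.16/√17) = -2.179
df = n − 1 = 16
Two-sided p-value ≈ 0.045
Since p ≈ 0.045 < α = 0.1, reject H0; the evidence is statistically significant.

-2.179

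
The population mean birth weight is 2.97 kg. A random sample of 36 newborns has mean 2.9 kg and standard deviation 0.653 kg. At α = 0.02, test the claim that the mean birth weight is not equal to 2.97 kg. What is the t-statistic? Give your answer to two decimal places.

-0.64

H0: μ = 2.97; H1: μ ≠ 2.97 (one-sample t-test, two-sided).
t = (x̄ − μ₀)/(s/√n) = (2.9 − 2.97)/(0.653/√36) = -0.64
df = n − 1 = 35
Two-sided p-value ≈ 0.524
Since p ≈ 0.524 > α = 0.02, fail to reject H0; the evidence is not statistically significant.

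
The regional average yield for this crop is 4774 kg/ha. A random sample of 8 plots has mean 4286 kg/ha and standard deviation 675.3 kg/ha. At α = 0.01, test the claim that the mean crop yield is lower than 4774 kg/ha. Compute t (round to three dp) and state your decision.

H0: μ = 4774; H1: μ < 4774 (one-sample t-test, left-tailed).
t = (x̄ − μ₀)/(s/√n) = (4286 − 4774)/(675.3/√8) = -2.044
df = n − 1 = 7
p-value = P(T ≤ -2.044) ≈ 0.040
Since p ≈ 0.040 > α = 0.01, fail to reject H0; the evidence is not statistically significant.

t = -2.044; fail to reject H0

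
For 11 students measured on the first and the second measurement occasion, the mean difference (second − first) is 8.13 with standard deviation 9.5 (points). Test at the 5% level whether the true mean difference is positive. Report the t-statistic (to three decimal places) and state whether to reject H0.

H0: μ_d = 0; H1: μ_d > 0 (paired t-test on the differences, right-tailed).
t = d̄/(s_d/√n) = 8.13/(9.5/√11) = 2.838
df = n − 1 = 10
p-value = P(T ≥ 2.838) ≈ 0.009
Since p ≈ 0.009 < α = 0.05, reject H0; the evidence is statistically significant.

t = 2.838; reject H0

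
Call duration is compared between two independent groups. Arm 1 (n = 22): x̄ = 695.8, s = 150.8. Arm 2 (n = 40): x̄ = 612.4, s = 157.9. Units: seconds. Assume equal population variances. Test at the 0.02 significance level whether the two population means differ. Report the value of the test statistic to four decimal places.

Let group 1 = arm 1, group 2 = arm 2. H0: μ_1 = μ_2; H1: μ_1 ≠ μ_2 (two-sample pooled-variance t-test, two-sided).
s_p² = [(22−1)·150.8² + (40−1)·157.9²]/(22+40−2) = 24165.3
t = (695.8 − 612.4)/√[24165.3·(1/22 + 1/40)] = 2.0212
df = n₁ + n₂ − 2 = 60
Two-sided p-value ≈ 0.0477
Since p ≈ 0.0477 > α = 0.02, fail to reject H0; the data do not provide sufficient evidence against H0.

2.0212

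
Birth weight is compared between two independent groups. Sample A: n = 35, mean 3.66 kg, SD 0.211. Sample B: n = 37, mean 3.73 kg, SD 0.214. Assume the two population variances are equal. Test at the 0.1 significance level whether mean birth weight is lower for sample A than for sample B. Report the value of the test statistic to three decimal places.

Let group 1 = sample A, group 2 = sample B. H0: μ_1 = μ_2; H1: μ_1 < μ_2 (two-sample pooled-variance t-test, left-tailed).
s_p² = [(35−1)·0.211² + (37−1)·0.214²]/(35+37−2) = 0.0451767
t = (3.66 − 3.73)/√[0.0451767·(1/35 + 1/37)] = -1.397
df = n₁ + n₂ − 2 = 70
p-value = P(T ≤ -1.397) ≈ 0.0835
Since p ≈ 0.0835 < α = 0.1, reject H0; the evidence is statistically significant.

-1.397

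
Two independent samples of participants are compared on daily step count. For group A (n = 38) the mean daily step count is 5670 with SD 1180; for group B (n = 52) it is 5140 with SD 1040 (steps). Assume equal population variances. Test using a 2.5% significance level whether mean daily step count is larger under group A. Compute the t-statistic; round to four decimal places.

Let group 1 = group A, group 2 = group B. H0: μ_1 = μ_2; H1: μ_1 > μ_2 (two-sample pooled-variance t-test, right-tailed).
s_p² = [(38−1)·1180² + (52−1)·1040²]/(38+52−2) = 1212280
t = (5670 − 5140)/√[1212280·(1/38 + 1/52)] = 2.2555
df = n₁ + n₂ − 2 = 88
p-value = P(T ≥ 2.2555) ≈ 0.013
Since p ≈ 0.013 < α = 0.025, reject H0; the data support H1.

2.2555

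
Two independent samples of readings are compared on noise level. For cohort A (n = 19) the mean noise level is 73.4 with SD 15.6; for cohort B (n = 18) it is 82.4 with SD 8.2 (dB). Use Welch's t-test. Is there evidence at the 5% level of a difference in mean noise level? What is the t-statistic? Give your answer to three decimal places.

-2.213

Let group 1 = cohort A, group 2 = cohort B. H0: μ_1 = μ_2; H1: μ_1 ≠ μ_2 (Welch's two-sample t-test, two-sided).
t = (x̄_1 − x̄_2)/√(s_1²/n_1 + s_2²/n_2) = (73.4 − 82.4)/√(15.6²/19 + 8.2²/18) = -2.213
Welch–Satterthwaite df ≈ 27.55
Two-sided p-value ≈ 0.0354
Since p ≈ 0.0354 < α = 0.05, reject H0; the evidence is statistically significant.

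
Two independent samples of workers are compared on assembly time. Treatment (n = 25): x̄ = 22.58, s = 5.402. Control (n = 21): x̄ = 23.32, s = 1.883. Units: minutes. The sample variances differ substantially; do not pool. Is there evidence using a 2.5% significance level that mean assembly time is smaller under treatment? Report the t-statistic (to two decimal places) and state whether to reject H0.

Let group 1 = treatment, group 2 = control. H0: μ_1 = μ_2; H1: μ_1 < μ_2 (Welch's two-sample t-test, left-tailed).
t = (x̄_1 − x̄_2)/√(s_1²/n_1 + s_2²/n_2) = (22.58 − 23.32)/√(5.402²/25 + 1.883²/21) = -0.64
Welch–Satterthwaite df ≈ 30.68
p-value = P(T ≤ -0.64) ≈ 0.2634
Since p ≈ 0.2634 > α = 0.025, fail to reject H0; the data do not provide sufficient evidence against H0.

t = -0.64; fail to reject H0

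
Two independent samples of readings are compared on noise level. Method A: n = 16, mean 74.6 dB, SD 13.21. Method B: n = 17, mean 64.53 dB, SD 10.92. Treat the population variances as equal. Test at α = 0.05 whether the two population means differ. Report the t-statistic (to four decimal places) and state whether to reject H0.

t = 2.3928; reject H0

Let group 1 = method A, group 2 = method B. H0: μ_1 = μ_2; H1: μ_1 ≠ μ_2 (two-sample pooled-variance t-test, two-sided).
s_p² = [(16−1)·13.21² + (17−1)·10.92²]/(16+17−2) = 145.984
t = (74.6 − 64.53)/√[145.984·(1/16 + 1/17)] = 2.3928
df = n₁ + n₂ − 2 = 31
Two-sided p-value ≈ 0.0230
Since p ≈ 0.0230 < α = 0.05, reject H0; the evidence is statistically significant.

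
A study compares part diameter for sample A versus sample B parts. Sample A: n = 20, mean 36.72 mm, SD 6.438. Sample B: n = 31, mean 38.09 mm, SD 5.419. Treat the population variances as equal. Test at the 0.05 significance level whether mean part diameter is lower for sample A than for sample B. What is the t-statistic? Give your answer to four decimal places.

Let group 1 = sample A, group 2 = sample B. H0: μ_1 = μ_2; H1: μ_1 < μ_2 (two-sample pooled-variance t-test, left-tailed).
s_p² = [(20−1)·6.438² + (31−1)·5.419²]/(20+31−2) = 34.0505
t = (36.72 − 38.09)/√[34.0505·(1/20 + 1/31)] = -0.8186
df = n₁ + n₂ − 2 = 49
p-value = P(T ≤ -0.8186) ≈ 0.208
Since p ≈ 0.208 > α = 0.05, fail to reject H0; the evidence is not statistically significant.

-0.8186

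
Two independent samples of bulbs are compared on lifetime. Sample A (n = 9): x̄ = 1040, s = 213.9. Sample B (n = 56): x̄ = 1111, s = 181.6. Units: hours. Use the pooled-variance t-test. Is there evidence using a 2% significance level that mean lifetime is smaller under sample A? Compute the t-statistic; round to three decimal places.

Let group 1 = sample A, group 2 = sample B. H0: μ_1 = μ_2; H1: μ_1 < μ_2 (two-sample pooled-variance t-test, left-tailed).
s_p² = [(9−1)·213.9² + (56−1)·181.6²]/(9+56−2) = 34600.7
t = (1040 − 1111)/√[34600.7·(1/9 + 1/56)] = -1.063
df = n₁ + n₂ − 2 = 63
p-value = P(T ≤ -1.063) ≈ 0.146
Since p ≈ 0.146 > α = 0.02, fail to reject H0; the evidence is not statistically significant.

-1.063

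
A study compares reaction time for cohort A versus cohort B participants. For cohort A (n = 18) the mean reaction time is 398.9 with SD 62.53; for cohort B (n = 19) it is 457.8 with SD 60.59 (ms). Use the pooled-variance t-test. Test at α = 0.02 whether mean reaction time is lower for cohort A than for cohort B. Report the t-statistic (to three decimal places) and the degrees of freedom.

t = -2.910, df = 35

Let group 1 = cohort A, group 2 = cohort B. H0: μ_1 = μ_2; H1: μ_1 < μ_2 (two-sample pooled-variance t-test, left-tailed).
s_p² = [(18−1)·62.53² + (19−1)·60.59²]/(18+19−2) = 3787.16
t = (398.9 − 457.8)/√[3787.16·(1/18 + 1/19)] = -2.910
df = n₁ + n₂ − 2 = 35
p-value = P(T ≤ -2.910) ≈ 0.003
Since p ≈ 0.003 < α = 0.02, reject H0; the evidence is statistically significant.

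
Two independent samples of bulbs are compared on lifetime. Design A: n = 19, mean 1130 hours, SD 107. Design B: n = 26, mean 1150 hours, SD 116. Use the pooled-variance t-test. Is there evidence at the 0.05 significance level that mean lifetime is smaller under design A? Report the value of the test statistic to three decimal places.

-0.590

Let group 1 = design A, group 2 = design B. H0: μ_1 = μ_2; H1: μ_1 < μ_2 (two-sample pooled-variance t-test, left-tailed).
s_p² = [(19−1)·107² + (26−1)·116²]/(19+26−2) = 12615.9
t = (1130 − 1150)/√[12615.9·(1/19 + 1/26)] = -0.590
df = n₁ + n₂ − 2 = 43
p-value = P(T ≤ -0.590) ≈ 0.2791
Since p ≈ 0.2791 > α = 0.05, fail to reject H0; the data do not provide sufficient evidence against H0.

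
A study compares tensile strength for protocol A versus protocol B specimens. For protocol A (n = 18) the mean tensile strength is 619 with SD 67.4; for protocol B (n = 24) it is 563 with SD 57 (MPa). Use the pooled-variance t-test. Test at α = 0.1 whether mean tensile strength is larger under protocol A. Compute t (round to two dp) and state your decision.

t = 2.91; reject H0

Let group 1 = protocol A, group 2 = protocol B. H0: μ_1 = μ_2; H1: μ_1 > μ_2 (two-sample pooled-variance t-test, right-tailed).
s_p² = [(18−1)·67.4² + (24−1)·57²]/(18+24−2) = 3798.85
t = (619 − 563)/√[3798.85·(1/18 + 1/24)] = 2.91
df = n₁ + n₂ − 2 = 40
p-value = P(T ≥ 2.91) ≈ 0.0029
Since p ≈ 0.0029 < α = 0.1, reject H0; the evidence is statistically significant.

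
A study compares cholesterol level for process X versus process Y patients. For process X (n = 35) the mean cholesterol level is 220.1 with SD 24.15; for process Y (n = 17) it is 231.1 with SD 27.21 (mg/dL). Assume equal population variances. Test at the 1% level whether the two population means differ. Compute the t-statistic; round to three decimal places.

-1.478

Let group 1 = process X, group 2 = process Y. H0: μ_1 = μ_2; H1: μ_1 ≠ μ_2 (two-sample pooled-variance t-test, two-sided).
s_p² = [(35−1)·24.15² + (17−1)·27.21²]/(35+17−2) = 633.514
t = (220.1 − 231.1)/√[633.514·(1/35 + 1/17)] = -1.478
df = n₁ + n₂ − 2 = 50
Two-sided p-value ≈ 0.146
Since p ≈ 0.146 > α = 0.01, fail to reject H0; the data do not provide sufficient evidence against H0.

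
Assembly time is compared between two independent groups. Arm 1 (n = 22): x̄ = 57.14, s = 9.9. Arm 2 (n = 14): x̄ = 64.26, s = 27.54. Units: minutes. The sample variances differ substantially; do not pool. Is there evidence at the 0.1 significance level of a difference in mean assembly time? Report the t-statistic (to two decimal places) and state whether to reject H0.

Let group 1 = arm 1, group 2 = arm 2. H0: μ_1 = μ_2; H1: μ_1 ≠ μ_2 (Welch's two-sample t-test, two-sided).
t = (x̄_1 − x̄_2)/√(s_1²/n_1 + s_2²/n_2) = (57.14 − 64.26)/√(9.9²/22 + 27.54²/14) = -0.93
Welch–Satterthwaite df ≈ 15.16
Two-sided p-value ≈ 0.3670
Since p ≈ 0.3670 > α = 0.1, fail to reject H0; the data do not provide sufficient evidence against H0.

t = -0.93; fail to reject H0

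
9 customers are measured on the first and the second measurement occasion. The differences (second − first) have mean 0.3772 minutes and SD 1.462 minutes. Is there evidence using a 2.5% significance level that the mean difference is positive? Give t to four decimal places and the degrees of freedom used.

H0: μ_d = 0; H1: μ_d > 0 (paired t-test on the differences, right-tailed).
t = d̄/(s_d/√n) = 0.3772/(1.462/√9) = 0.7740
df = n − 1 = 8
p-value = P(T ≥ 0.7740) ≈ 0.2306
Since p ≈ 0.2306 > α = 0.025, fail to reject H0; the evidence is not statistically significant.

t = 0.7740, df = 8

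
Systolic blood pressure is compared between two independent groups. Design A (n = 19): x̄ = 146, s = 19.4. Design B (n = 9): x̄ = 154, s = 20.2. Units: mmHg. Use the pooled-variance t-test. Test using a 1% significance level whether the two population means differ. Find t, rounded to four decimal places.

Let group 1 = design A, group 2 = design B. H0: μ_1 = μ_2; H1: μ_1 ≠ μ_2 (two-sample pooled-variance t-test, two-sided).
s_p² = [(19−1)·19.4² + (9−1)·20.2²]/(19+9−2) = 386.108
t = (146 − 154)/√[386.108·(1/19 + 1/9)] = -1.0061
df = n₁ + n₂ − 2 = 26
Two-sided p-value ≈ 0.3236
Since p ≈ 0.3236 > α = 0.01, fail to reject H0; the evidence is not statistically significant.

-1.0061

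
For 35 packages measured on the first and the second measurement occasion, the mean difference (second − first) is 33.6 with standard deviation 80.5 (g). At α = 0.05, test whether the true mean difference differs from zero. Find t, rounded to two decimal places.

2.47

H0: μ_d = 0; H1: μ_d ≠ 0 (paired t-test on the differences, two-sided).
t = d̄/(s_d/√n) = 33.6/(80.5/√35) = 2.47
df = n − 1 = 34
Two-sided p-value ≈ 0.019
Since p ≈ 0.019 < α = 0.05, reject H0; the data support H1.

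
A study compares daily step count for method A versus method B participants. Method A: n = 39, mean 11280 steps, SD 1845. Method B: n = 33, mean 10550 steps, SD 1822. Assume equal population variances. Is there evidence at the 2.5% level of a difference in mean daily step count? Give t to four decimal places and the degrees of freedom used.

Let group 1 = method A, group 2 = method B. H0: μ_1 = μ_2; H1: μ_1 ≠ μ_2 (two-sample pooled-variance t-test, two-sided).
s_p² = [(39−1)·1845² + (33−1)·1822²]/(39+33−2) = 3365470
t = (11280 − 10550)/√[3365470·(1/39 + 1/33)] = 1.6824
df = n₁ + n₂ − 2 = 70
Two-sided p-value ≈ 0.097
Since p ≈ 0.097 > α = 0.025, fail to reject H0; the data do not provide sufficient evidence against H0.

t = 1.6824, df = 70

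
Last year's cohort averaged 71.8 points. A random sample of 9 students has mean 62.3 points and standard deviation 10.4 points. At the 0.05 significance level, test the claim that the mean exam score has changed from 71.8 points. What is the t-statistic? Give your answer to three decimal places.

H0: μ = 71.8; H1: μ ≠ 71.8 (one-sample t-test, two-sided).
t = (x̄ − μ₀)/(s/√n) = (62.3 − 71.8)/(10.4/√9) = -2.740
df = n − 1 = 8
Two-sided p-value ≈ 0.025
Since p ≈ 0.025 < α = 0.05, reject H0; the evidence is statistically significant.

-2.740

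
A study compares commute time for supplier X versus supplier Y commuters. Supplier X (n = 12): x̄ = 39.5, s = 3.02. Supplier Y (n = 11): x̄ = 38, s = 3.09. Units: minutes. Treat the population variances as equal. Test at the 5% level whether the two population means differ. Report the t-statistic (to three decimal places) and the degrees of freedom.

t = 1.177, df = 21

Let group 1 = supplier X, group 2 = supplier Y. H0: μ_1 = μ_2; H1: μ_1 ≠ μ_2 (two-sample pooled-variance t-test, two-sided).
s_p² = [(12−1)·3.02² + (11−1)·3.09²]/(12+11−2) = 9.32407
t = (39.5 − 38)/√[9.32407·(1/12 + 1/11)] = 1.177
df = n₁ + n₂ − 2 = 21
Two-sided p-value ≈ 0.2524
Since p ≈ 0.2524 > α = 0.05, fail to reject H0; the evidence is not statistically significant.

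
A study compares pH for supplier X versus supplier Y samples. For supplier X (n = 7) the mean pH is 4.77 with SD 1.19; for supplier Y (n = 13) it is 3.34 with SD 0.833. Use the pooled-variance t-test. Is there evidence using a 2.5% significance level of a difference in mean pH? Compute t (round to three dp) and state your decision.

Let group 1 = supplier X, group 2 = supplier Y. H0: μ_1 = μ_2; H1: μ_1 ≠ μ_2 (two-sample pooled-variance t-test, two-sided).
s_p² = [(7−1)·1.19² + (13−1)·0.833²]/(7+13−2) = 0.934626
t = (4.77 − 3.34)/√[0.934626·(1/7 + 1/13)] = 3.155
df = n₁ + n₂ − 2 = 18
Two-sided p-value ≈ 0.0055
Since p ≈ 0.0055 < α = 0.025, reject H0; the evidence is statistically significant.

t = 3.155; reject H0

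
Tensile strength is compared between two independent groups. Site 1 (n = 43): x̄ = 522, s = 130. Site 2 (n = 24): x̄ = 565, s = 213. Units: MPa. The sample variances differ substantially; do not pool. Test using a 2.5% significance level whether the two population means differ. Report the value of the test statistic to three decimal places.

-0.900

Let group 1 = site 1, group 2 = site 2. H0: μ_1 = μ_2; H1: μ_1 ≠ μ_2 (Welch's two-sample t-test, two-sided).
t = (x̄_1 − x̄_2)/√(s_1²/n_1 + s_2²/n_2) = (522 − 565)/√(130²/43 + 213²/24) = -0.900
Welch–Satterthwaite df ≈ 32.78
Two-sided p-value ≈ 0.3748
Since p ≈ 0.3748 > α = 0.025, fail to reject H0; the evidence is not statistically significant.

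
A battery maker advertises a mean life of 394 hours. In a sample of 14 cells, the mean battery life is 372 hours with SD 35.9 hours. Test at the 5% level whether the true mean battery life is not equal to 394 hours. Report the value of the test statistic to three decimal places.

H0: μ = 394; H1: μ ≠ 394 (one-sample t-test, two-sided).
t = (x̄ − μ₀)/(s/√n) = (372 − 394)/(35.9/√14) = -2.293
df = n − 1 = 13
Two-sided p-value ≈ 0.039
Since p ≈ 0.039 < α = 0.05, reject H0; the evidence is statistically significant.

-2.293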